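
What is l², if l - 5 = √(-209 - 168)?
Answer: (5 + I*√377)² ≈ -352.0 + 194.16*I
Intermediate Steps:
l = 5 + I*√377 (l = 5 + √(-209 - 168) = 5 + √(-377) = 5 + I*√377 ≈ 5.0 + 19.416*I)
l² = (5 + I*√377)²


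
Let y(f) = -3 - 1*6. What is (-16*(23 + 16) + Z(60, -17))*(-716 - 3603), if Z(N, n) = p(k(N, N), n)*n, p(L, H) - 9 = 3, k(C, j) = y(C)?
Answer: 3576132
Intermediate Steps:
y(f) = -9 (y(f) = -3 - 6 = -9)
k(C, j) = -9
p(L, H) = 12 (p(L, H) = 9 + 3 = 12)
Z(N, n) = 12*n
(-16*(23 + 16) + Z(60, -17))*(-716 - 3603) = (-16*(23 + 16) + 12*(-17))*(-716 - 3603) = (-16*39 - 204)*(-4319) = (-624 - 204)*(-4319) = -828*(-4319) = 3576132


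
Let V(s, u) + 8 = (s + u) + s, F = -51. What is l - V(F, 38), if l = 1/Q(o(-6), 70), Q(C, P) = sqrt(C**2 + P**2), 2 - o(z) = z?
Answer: 72 + sqrt(1241)/2482 ≈ 72.014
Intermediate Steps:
o(z) = 2 - z
V(s, u) = -8 + u + 2*s (V(s, u) = -8 + ((s + u) + s) = -8 + (u + 2*s) = -8 + u + 2*s)
l = sqrt(1241)/2482 (l = 1/(sqrt((2 - 1*(-6))**2 + 70**2)) = 1/(sqrt((2 + 6)**2 + 4900)) = 1/(sqrt(8**2 + 4900)) = 1/(sqrt(64 + 4900)) = 1/(sqrt(4964)) = 1/(2*sqrt(1241)) = sqrt(1241)/2482 ≈ 0.014193)
l - V(F, 38) = sqrt(1241)/2482 - (-8 + 38 + 2*(-51)) = sqrt(1241)/2482 - (-8 + 38 - 102) = sqrt(1241)/2482 - 1*(-72) = sqrt(1241)/2482 + 72 = 72 + sqrt(1241)/2482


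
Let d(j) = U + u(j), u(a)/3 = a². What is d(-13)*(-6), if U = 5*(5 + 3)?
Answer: -3282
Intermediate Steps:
u(a) = 3*a²
U = 40 (U = 5*8 = 40)
d(j) = 40 + 3*j²
d(-13)*(-6) = (40 + 3*(-13)²)*(-6) = (40 + 3*169)*(-6) = (40 + 507)*(-6) = 547*(-6) = -3282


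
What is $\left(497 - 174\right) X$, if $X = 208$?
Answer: $67184$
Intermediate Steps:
$\left(497 - 174\right) X = \left(497 - 174\right) 208 = 323 \cdot 208 = 67184$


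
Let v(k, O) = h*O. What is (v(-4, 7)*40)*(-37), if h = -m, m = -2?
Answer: -20720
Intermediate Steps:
h = 2 (h = -1*(-2) = 2)
v(k, O) = 2*O
(v(-4, 7)*40)*(-37) = ((2*7)*40)*(-37) = (14*40)*(-37) = 560*(-37) = -20720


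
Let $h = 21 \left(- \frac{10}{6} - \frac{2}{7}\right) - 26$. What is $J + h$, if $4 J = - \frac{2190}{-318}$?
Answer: $- \frac{13839}{212} \approx -65.278$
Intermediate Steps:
$J = \frac{365}{212}$ ($J = \frac{\left(-2190\right) \frac{1}{-318}}{4} = \frac{\left(-2190\right) \left(- \frac{1}{318}\right)}{4} = \frac{1}{4} \cdot \frac{365}{53} = \frac{365}{212} \approx 1.7217$)
$h = -67$ ($h = 21 \left(\left(-10\right) \frac{1}{6} - \frac{2}{7}\right) - 26 = 21 \left(- \frac{5}{3} - \frac{2}{7}\right) - 26 = 21 \left(- \frac{41}{21}\right) - 26 = -41 - 26 = -67$)
$J + h = \frac{365}{212} - 67 = - \frac{13839}{212}$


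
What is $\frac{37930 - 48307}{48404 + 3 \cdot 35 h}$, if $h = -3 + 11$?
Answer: $- \frac{10377}{49244} \approx -0.21073$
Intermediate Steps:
$h = 8$
$\frac{37930 - 48307}{48404 + 3 \cdot 35 h} = \frac{37930 - 48307}{48404 + 3 \cdot 35 \cdot 8} = - \frac{10377}{48404 + 105 \cdot 8} = - \frac{10377}{48404 + 840} = - \frac{10377}{49244}$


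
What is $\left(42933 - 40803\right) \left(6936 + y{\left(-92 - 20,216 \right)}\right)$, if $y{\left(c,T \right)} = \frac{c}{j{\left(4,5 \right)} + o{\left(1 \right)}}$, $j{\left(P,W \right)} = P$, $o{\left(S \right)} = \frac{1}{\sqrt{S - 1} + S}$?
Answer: $14725968$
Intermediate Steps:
$o{\left(S \right)} = \frac{1}{S + \sqrt{-1 + S}}$ ($o{\left(S \right)} = \frac{1}{\sqrt{-1 + S} + S} = \frac{1}{S + \sqrt{-1 + S}}$)
$y{\left(c,T \right)} = \frac{c}{5}$ ($y{\left(c,T \right)} = \frac{c}{4 + \frac{1}{1 + \sqrt{-1 + 1}}} = \frac{c}{4 + \frac{1}{1 + \sqrt{0}}} = \frac{c}{4 + \frac{1}{1 + 0}} = \frac{c}{4 + 1^{-1}} = \frac{c}{4 + 1} = \frac{c}{5}$)
$\left(42933 - 40803\right) \left(6936 + y{\left(-92 - 20,216 \right)}\right) = \left(42933 - 40803\right) \left(6936 + \frac{-92 - 20}{5}\right) = 2130 \left(6936 + \frac{-92 - 20}{5}\right) = 2130 \left(6936 + \frac{1}{5} \left(-112\right)\right) = 2130 \left(6936 - \frac{112}{5}\right) = 2130 \cdot \frac{34568}{5} = 14725968$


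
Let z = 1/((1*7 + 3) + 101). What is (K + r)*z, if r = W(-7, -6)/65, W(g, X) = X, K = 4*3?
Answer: 258/2405 ≈ 0.10728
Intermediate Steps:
K = 12
r = -6/65 ≈ -0.092308
z = 1/111 (z = 1/((7 + 3) + 101) = 1/(10 + 101) = 1/111 ≈ 0.0090090)
(K + r)*z = (12 - 6/65)*(1/111) = (774/65)*(1/111) = 258/2405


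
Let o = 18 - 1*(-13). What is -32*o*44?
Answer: -43648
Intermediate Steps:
o = 31 (o = 18 + 13 = 31)
-32*o*44 = -32*31*44 = -992*44 = -43648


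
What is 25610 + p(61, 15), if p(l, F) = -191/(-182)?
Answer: 4661211/182 ≈ 25611.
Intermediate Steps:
p(l, F) = 191/182 (p(l, F) = -191*(-1/182) = 191/182)
25610 + p(61, 15) = 25610 + 191/182 = 4661211/182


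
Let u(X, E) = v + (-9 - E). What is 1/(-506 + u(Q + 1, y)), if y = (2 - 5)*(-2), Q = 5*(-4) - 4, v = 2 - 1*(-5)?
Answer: -1/514 ≈ -0.0019455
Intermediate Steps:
v = 7 (v = 2 + 5 = 7)
Q = -24 (Q = -20 - 4 = -24)
y = 6 (y = -3*(-2) = 6)
u(X, E) = -2 - E (u(X, E) = 7 + (-9 - E) = -2 - E)
1/(-506 + u(Q + 1, y)) = 1/(-506 + (-2 - 1*6)) = 1/(-506 + (-2 - 6)) = 1/(-506 - 8) = 1/(-514) = -1/514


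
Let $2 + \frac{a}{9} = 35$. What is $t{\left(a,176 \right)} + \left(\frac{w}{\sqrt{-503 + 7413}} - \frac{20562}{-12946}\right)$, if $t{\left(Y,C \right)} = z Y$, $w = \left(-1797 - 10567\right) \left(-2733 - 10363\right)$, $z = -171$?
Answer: $- \frac{328733970}{6473} + \frac{80959472 \sqrt{6910}}{3455} \approx 1.8971 \cdot 10^{6}$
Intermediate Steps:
$a = 297$ ($a = -18 + 9 \cdot 35 = -18 + 315 = 297$)
$w = 161918944$ ($w = \left(-12364\right) \left(-13096\right) = 161918944$)
$t{\left(Y,C \right)} = - 171 Y$
$t{\left(a,176 \right)} + \left(\frac{w}{\sqrt{-503 + 7413}} - \frac{20562}{-12946}\right) = \left(-171\right) 297 - \left(- \frac{10281}{6473} - \frac{161918944}{\sqrt{-503 + 7413}}\right) = -50787 - \left(- \frac{10281}{6473} - \frac{161918944}{\sqrt{6910}}\right) = -50787 + \left(161918944 \frac{\sqrt{6910}}{6910} + \frac{10281}{6473}\right) = -50787 + \left(\frac{80959472 \sqrt{6910}}{3455} + \frac{10281}{6473}\right) = -50787 + \left(\frac{10281}{6473} + \frac{80959472 \sqrt{6910}}{3455}\right) = - \frac{328733970}{6473} + \frac{80959472 \sqrt{6910}}{3455}$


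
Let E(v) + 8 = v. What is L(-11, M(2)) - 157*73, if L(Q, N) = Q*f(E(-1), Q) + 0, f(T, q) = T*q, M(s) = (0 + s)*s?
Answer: -12550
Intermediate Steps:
E(v) = -8 + v
M(s) = s**2 (M(s) = s*s = s**2)
L(Q, N) = -9*Q**2 (L(Q, N) = Q*((-8 - 1)*Q) + 0 = Q*(-9*Q) + 0 = -9*Q**2 + 0 = -9*Q**2)
L(-11, M(2)) - 157*73 = -9*(-11)**2 - 157*73 = -9*121 - 11461 = -1089 - 11461 = -12550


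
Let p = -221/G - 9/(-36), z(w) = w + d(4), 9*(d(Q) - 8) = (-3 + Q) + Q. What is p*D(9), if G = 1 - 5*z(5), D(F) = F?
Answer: 77013/2404 ≈ 32.035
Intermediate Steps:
d(Q) = 23/3 + 2*Q/9 (d(Q) = 8 + ((-3 + Q) + Q)/9 = 8 + (-3 + 2*Q)/9 = 8 + (-⅓ + 2*Q/9) = 23/3 + 2*Q/9)
z(w) = 77/9 + w (z(w) = w + (23/3 + (2/9)*4) = w + (23/3 + 8/9) = w + 77/9 = 77/9 + w)
G = -601/9 (G = 1 - 5*(77/9 + 5) = 1 - 5*122/9 = 1 - 610/9 = -601/9 ≈ -66.778)
p = 8557/2404 (p = -221/(-601/9) - 9/(-36) = -221*(-9/601) - 9*(-1/36) = 1989/601 + ¼ = 8557/2404 ≈ 3.5595)
p*D(9) = (8557/2404)*9 = 77013/2404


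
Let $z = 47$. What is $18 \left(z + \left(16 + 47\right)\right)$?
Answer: $1980$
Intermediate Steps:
$18 \left(z + \left(16 + 47\right)\right) = 18 \left(47 + \left(16 + 47\right)\right) = 18 \left(47 + 63\right) = 18 \cdot 110 = 1980$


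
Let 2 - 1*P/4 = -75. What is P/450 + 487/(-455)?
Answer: -7901/20475 ≈ -0.38589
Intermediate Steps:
P = 308 (P = 8 - 4*(-75) = 8 + 300 = 308)
P/450 + 487/(-455) = 308/450 + 487/(-455) = 308*(1/450) + 487*(-1/455) = 154/225 - 487/455 = -7901/20475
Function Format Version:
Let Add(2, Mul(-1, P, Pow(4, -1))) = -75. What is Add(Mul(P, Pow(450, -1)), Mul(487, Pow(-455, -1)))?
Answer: Rational(-7901, 20475) ≈ -0.38589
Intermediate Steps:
P = 308 (P = Add(8, Mul(-4, -75)) = Add(8, 300) = 308)
Add(Mul(P, Pow(450, -1)), Mul(487, Pow(-455, -1))) = Add(Mul(308, Pow(450, -1)), Mul(487, Pow(-455, -1))) = Add(Mul(308, Rational(1, 450)), Mul(487, Rational(-1, 455))) = Add(Rational(154, 225), Rational(-487, 455)) = Rational(-7901, 20475)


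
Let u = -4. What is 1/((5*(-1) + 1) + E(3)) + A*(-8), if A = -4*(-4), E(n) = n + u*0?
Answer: -129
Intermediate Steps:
E(n) = n (E(n) = n - 4*0 = n + 0 = n)
A = 16
1/((5*(-1) + 1) + E(3)) + A*(-8) = 1/((5*(-1) + 1) + 3) + 16*(-8) = 1/((-5 + 1) + 3) - 128 = 1/(-4 + 3) - 128 = 1/(-1) - 128 = -1 - 128 = -129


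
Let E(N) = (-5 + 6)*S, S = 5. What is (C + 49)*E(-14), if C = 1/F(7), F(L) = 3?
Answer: 740/3 ≈ 246.67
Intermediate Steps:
E(N) = 5 (E(N) = (-5 + 6)*5 = 1*5 = 5)
C = ⅓ (C = 1/3 = ⅓ ≈ 0.33333)
(C + 49)*E(-14) = (⅓ + 49)*5 = (148/3)*5 = 740/3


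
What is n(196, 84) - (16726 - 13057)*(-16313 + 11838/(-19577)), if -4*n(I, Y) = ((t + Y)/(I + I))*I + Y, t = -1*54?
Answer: 4687093300641/78308 ≈ 5.9855e+7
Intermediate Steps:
t = -54
n(I, Y) = 27/4 - 3*Y/8 (n(I, Y) = -(((-54 + Y)/(I + I))*I + Y)/4 = -(((-54 + Y)/((2*I)))*I + Y)/4 = -(((-54 + Y)*(1/(2*I)))*I + Y)/4 = -(((-54 + Y)/(2*I))*I + Y)/4 = -((-27 + Y/2) + Y)/4 = -(-27 + 3*Y/2)/4 = 27/4 - 3*Y/8)
n(196, 84) - (16726 - 13057)*(-16313 + 11838/(-19577)) = (27/4 - 3/8*84) - (16726 - 13057)*(-16313 + 11838/(-19577)) = (27/4 - 63/2) - 3669*(-16313 + 11838*(-1/19577)) = -99/4 - 3669*(-16313 - 11838/19577) = -99/4 - 3669*(-319371439)/19577 = -99/4 - 1*(-1171773809691/19577) = -99/4 + 1171773809691/19577 = 4687093300641/78308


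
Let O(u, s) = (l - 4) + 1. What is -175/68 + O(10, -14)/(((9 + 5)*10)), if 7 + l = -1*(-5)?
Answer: -621/238 ≈ -2.6092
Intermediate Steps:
l = -2 (l = -7 - 1*(-5) = -7 + 5 = -2)
O(u, s) = -5 (O(u, s) = (-2 - 4) + 1 = -6 + 1 = -5)
-175/68 + O(10, -14)/(((9 + 5)*10)) = -175/68 - 5*1/(10*(9 + 5)) = -175*1/68 - 5/(14*10) = -175/68 - 5/140 = -175/68 - 5*1/140 = -175/68 - 1/28 = -621/238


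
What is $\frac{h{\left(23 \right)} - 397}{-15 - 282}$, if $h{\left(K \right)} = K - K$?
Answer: $\frac{397}{297} \approx 1.3367$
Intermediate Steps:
$h{\left(K \right)} = 0$
$\frac{h{\left(23 \right)} - 397}{-15 - 282} = \frac{0 - 397}{-15 - 282} = - \frac{397}{-297} = \left(-397\right) \left(- \frac{1}{297}\right) = \frac{397}{297}$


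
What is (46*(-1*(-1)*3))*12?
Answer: 1656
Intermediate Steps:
(46*(-1*(-1)*3))*12 = (46*(1*3))*12 = (46*3)*12 = 138*12 = 1656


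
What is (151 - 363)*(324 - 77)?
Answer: -52364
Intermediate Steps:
(151 - 363)*(324 - 77) = -212*247 = -52364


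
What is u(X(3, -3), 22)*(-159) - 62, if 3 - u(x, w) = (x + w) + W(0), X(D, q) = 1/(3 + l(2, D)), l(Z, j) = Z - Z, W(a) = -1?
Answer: 2853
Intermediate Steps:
l(Z, j) = 0
X(D, q) = 1/3 (X(D, q) = 1/(3 + 0) = 1/3)
u(x, w) = 4 - w - x (u(x, w) = 3 - ((x + w) - 1) = 3 - ((w + x) - 1) = 3 - (-1 + w + x) = 3 + (1 - w - x) = 4 - w - x)
u(X(3, -3), 22)*(-159) - 62 = (4 - 1*22 - 1*1/3)*(-159) - 62 = (4 - 22 - 1/3)*(-159) - 62 = -55/3*(-159) - 62 = 2915 - 62 = 2853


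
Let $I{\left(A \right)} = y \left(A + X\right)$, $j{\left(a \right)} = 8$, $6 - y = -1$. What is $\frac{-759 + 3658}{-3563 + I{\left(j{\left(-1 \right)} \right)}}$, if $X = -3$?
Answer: $- \frac{2899}{3528} \approx -0.82171$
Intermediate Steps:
$y = 7$ ($y = 6 - -1 = 6 + 1 = 7$)
$I{\left(A \right)} = -21 + 7 A$ ($I{\left(A \right)} = 7 \left(A - 3\right) = 7 \left(-3 + A\right) = -21 + 7 A$)
$\frac{-759 + 3658}{-3563 + I{\left(j{\left(-1 \right)} \right)}} = \frac{-759 + 3658}{-3563 + \left(-21 + 7 \cdot 8\right)} = \frac{2899}{-3563 + \left(-21 + 56\right)} = \frac{2899}{-3563 + 35} = \frac{2899}{-3528} = 2899 \left(- \frac{1}{3528}\right) = - \frac{2899}{3528}$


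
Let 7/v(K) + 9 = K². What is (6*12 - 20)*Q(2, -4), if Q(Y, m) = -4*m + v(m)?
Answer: 884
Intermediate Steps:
v(K) = 7/(-9 + K²)
Q(Y, m) = -4*m + 7/(-9 + m²)
(6*12 - 20)*Q(2, -4) = (6*12 - 20)*((7 - 4*(-4)*(-9 + (-4)²))/(-9 + (-4)²)) = (72 - 20)*((7 - 4*(-4)*(-9 + 16))/(-9 + 16)) = 52*((7 - 4*(-4)*7)/7) = 52*((7 + 112)/7) = 52*((⅐)*119) = 52*17 = 884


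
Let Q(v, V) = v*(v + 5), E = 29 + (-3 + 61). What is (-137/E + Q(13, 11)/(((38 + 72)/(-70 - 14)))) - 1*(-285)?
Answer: 501154/4785 ≈ 104.73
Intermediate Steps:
E = 87 (E = 29 + 58 = 87)
Q(v, V) = v*(5 + v)
(-137/E + Q(13, 11)/(((38 + 72)/(-70 - 14)))) - 1*(-285) = (-137/87 + (13*(5 + 13))/(((38 + 72)/(-70 - 14)))) - 1*(-285) = (-137*1/87 + (13*18)/((110/(-84)))) + 285 = (-137/87 + 234/((110*(-1/84)))) + 285 = (-137/87 + 234/(-55/42)) + 285 = (-137/87 + 234*(-42/55)) + 285 = (-137/87 - 9828/55) + 285 = -862571/4785 + 285 = 501154/4785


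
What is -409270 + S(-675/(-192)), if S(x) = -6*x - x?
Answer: -26194855/64 ≈ -4.0929e+5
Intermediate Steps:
S(x) = -7*x
-409270 + S(-675/(-192)) = -409270 - (-4725)/(-192) = -409270 - (-4725)*(-1)/192 = -409270 - 7*225/64 = -409270 - 1575/64 = -26194855/64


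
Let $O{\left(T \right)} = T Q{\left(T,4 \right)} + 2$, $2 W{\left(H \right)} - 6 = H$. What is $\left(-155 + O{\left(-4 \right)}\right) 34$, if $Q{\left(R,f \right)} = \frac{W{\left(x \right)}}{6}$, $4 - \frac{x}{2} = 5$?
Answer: $- \frac{15742}{3} \approx -5247.3$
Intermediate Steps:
$x = -2$ ($x = 8 - 10 = -2$)
$W{\left(H \right)} = 3 + \frac{H}{2}$
$Q{\left(R,f \right)} = \frac{1}{3}$ ($Q{\left(R,f \right)} = \frac{3 + \frac{1}{2} \left(-2\right)}{6} = \left(3 - 1\right) \frac{1}{6} = 2 \cdot \frac{1}{6} = \frac{1}{3}$)
$O{\left(T \right)} = 2 + \frac{T}{3}$ ($O{\left(T \right)} = T \frac{1}{3} + 2 = \frac{T}{3} + 2 = 2 + \frac{T}{3}$)
$\left(-155 + O{\left(-4 \right)}\right) 34 = \left(-155 + \left(2 + \frac{1}{3} \left(-4\right)\right)\right) 34 = \left(-155 + \left(2 - \frac{4}{3}\right)\right) 34 = \left(-155 + \frac{2}{3}\right) 34 = \left(- \frac{463}{3}\right) 34 = - \frac{15742}{3}$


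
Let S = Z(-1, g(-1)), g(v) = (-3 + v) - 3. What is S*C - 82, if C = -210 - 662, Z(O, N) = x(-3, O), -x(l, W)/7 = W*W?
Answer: 6022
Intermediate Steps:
x(l, W) = -7*W² (x(l, W) = -7*W*W = -7*W²)
g(v) = -6 + v
Z(O, N) = -7*O²
C = -872
S = -7 (S = -7*(-1)² = -7*1 = -7)
S*C - 82 = -7*(-872) - 82 = 6104 - 82 = 6022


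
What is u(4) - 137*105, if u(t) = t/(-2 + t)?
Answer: -14383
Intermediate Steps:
u(4) - 137*105 = 4/(-2 + 4) - 137*105 = 4/2 - 14385 = 4*(½) - 14385 = 2 - 14385 = -14383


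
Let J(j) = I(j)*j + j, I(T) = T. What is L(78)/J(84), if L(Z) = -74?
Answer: -37/3570 ≈ -0.010364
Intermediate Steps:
J(j) = j + j² (J(j) = j*j + j = j² + j = j + j²)
L(78)/J(84) = -74*1/(84*(1 + 84)) = -74/(84*85) = -74/7140 = -74*1/7140 = -37/3570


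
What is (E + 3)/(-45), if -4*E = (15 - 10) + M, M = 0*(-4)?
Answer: -7/180 ≈ -0.038889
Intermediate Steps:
M = 0
E = -5/4 (E = -((15 - 10) + 0)/4 = -(5 + 0)/4 = -¼*5 = -5/4 ≈ -1.2500)
(E + 3)/(-45) = (-5/4 + 3)/(-45) = (7/4)*(-1/45) = -7/180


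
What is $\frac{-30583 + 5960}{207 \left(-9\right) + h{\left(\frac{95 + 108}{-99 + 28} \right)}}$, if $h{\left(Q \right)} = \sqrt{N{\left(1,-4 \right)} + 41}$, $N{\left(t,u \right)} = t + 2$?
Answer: $\frac{45872649}{3470725} + \frac{49246 \sqrt{11}}{3470725} \approx 13.264$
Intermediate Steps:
$N{\left(t,u \right)} = 2 + t$
$h{\left(Q \right)} = 2 \sqrt{11}$ ($h{\left(Q \right)} = \sqrt{\left(2 + 1\right) + 41} = \sqrt{3 + 41} = \sqrt{44} = 2 \sqrt{11}$)
$\frac{-30583 + 5960}{207 \left(-9\right) + h{\left(\frac{95 + 108}{-99 + 28} \right)}} = \frac{-30583 + 5960}{207 \left(-9\right) + 2 \sqrt{11}} = - \frac{24623}{-1863 + 2 \sqrt{11}}$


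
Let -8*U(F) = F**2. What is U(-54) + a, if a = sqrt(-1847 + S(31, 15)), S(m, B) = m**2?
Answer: -729/2 + I*sqrt(886) ≈ -364.5 + 29.766*I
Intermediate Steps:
U(F) = -F**2/8
a = I*sqrt(886) (a = sqrt(-1847 + 31**2) = sqrt(-1847 + 961) = sqrt(-886) = I*sqrt(886) ≈ 29.766*I)
U(-54) + a = -1/8*(-54)**2 + I*sqrt(886) = -1/8*2916 + I*sqrt(886) = -729/2 + I*sqrt(886)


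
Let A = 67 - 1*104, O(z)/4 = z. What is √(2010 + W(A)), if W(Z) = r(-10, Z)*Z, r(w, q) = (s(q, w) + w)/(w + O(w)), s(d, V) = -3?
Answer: √200038/10 ≈ 44.726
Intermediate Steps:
O(z) = 4*z
A = -37 (A = 67 - 104 = -37)
r(w, q) = (-3 + w)/(5*w) (r(w, q) = (-3 + w)/(w + 4*w) = (-3 + w)/((5*w)) = (-3 + w)*(1/(5*w)) = (-3 + w)/(5*w))
W(Z) = 13*Z/50 (W(Z) = ((⅕)*(-3 - 10)/(-10))*Z = ((⅕)*(-⅒)*(-13))*Z = 13*Z/50)
√(2010 + W(A)) = √(2010 + (13/50)*(-37)) = √(2010 - 481/50) = √(100019/50) = √200038/10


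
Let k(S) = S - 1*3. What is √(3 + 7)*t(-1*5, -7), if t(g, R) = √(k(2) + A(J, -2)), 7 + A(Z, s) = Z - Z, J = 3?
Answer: 4*I*√5 ≈ 8.9443*I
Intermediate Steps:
A(Z, s) = -7 (A(Z, s) = -7 + (Z - Z) = -7 + 0 = -7)
k(S) = -3 + S (k(S) = S - 3 = -3 + S)
t(g, R) = 2*I*√2 (t(g, R) = √((-3 + 2) - 7) = √(-1 - 7) = √(-8) = 2*I*√2)
√(3 + 7)*t(-1*5, -7) = √(3 + 7)*(2*I*√2) = √10*(2*I*√2) = 4*I*√5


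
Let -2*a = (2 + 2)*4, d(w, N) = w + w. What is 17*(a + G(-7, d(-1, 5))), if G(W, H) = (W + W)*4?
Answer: -1088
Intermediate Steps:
d(w, N) = 2*w
G(W, H) = 8*W (G(W, H) = (2*W)*4 = 8*W)
a = -8 (a = -(2 + 2)*4/2 = -2*4 = -½*16 = -8)
17*(a + G(-7, d(-1, 5))) = 17*(-8 + 8*(-7)) = 17*(-8 - 56) = 17*(-64) = -1088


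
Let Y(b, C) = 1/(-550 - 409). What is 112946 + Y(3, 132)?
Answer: 108315213/959 ≈ 1.1295e+5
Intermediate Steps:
Y(b, C) = -1/959 (Y(b, C) = 1/(-959) = -1/959)
112946 + Y(3, 132) = 112946 - 1/959 = 108315213/959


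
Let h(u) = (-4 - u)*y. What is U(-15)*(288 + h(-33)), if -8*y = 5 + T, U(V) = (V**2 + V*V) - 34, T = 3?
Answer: 107744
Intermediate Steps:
U(V) = -34 + 2*V**2 (U(V) = (V**2 + V**2) - 34 = 2*V**2 - 34 = -34 + 2*V**2)
y = -1 (y = -(5 + 3)/8 = -1/8*8 = -1)
h(u) = 4 + u (h(u) = (-4 - u)*(-1) = 4 + u)
U(-15)*(288 + h(-33)) = (-34 + 2*(-15)**2)*(288 + (4 - 33)) = (-34 + 2*225)*(288 - 29) = (-34 + 450)*259 = 416*259 = 107744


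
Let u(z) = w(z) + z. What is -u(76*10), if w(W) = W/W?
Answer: -761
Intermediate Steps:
w(W) = 1
u(z) = 1 + z
-u(76*10) = -(1 + 76*10) = -(1 + 760) = -1*761 = -761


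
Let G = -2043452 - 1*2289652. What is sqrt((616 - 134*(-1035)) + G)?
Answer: I*sqrt(4193798) ≈ 2047.9*I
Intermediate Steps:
G = -4333104 (G = -2043452 - 2289652 = -4333104)
sqrt((616 - 134*(-1035)) + G) = sqrt((616 - 134*(-1035)) - 4333104) = sqrt((616 + 138690) - 4333104) = sqrt(139306 - 4333104) = sqrt(-4193798) = I*sqrt(4193798)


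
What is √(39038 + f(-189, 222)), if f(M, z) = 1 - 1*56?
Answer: √38983 ≈ 197.44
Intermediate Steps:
f(M, z) = -55 (f(M, z) = 1 - 56 = -55)
√(39038 + f(-189, 222)) = √(39038 - 55) = √38983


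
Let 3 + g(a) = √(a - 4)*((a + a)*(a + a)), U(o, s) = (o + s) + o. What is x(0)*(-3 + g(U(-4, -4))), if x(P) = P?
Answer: 0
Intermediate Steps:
U(o, s) = s + 2*o
g(a) = -3 + 4*a²*√(-4 + a) (g(a) = -3 + √(a - 4)*((a + a)*(a + a)) = -3 + √(-4 + a)*((2*a)*(2*a)) = -3 + √(-4 + a)*(4*a²) = -3 + 4*a²*√(-4 + a))
x(0)*(-3 + g(U(-4, -4))) = 0*(-3 + (-3 + 4*(-4 + 2*(-4))²*√(-4 + (-4 + 2*(-4))))) = 0*(-3 + (-3 + 4*(-4 - 8)²*√(-4 + (-4 - 8)))) = 0*(-3 + (-3 + 4*(-12)²*√(-4 - 12))) = 0*(-3 + (-3 + 4*144*√(-16))) = 0*(-3 + (-3 + 4*144*(4*I))) = 0*(-3 + (-3 + 2304*I)) = 0*(-6 + 2304*I) = 0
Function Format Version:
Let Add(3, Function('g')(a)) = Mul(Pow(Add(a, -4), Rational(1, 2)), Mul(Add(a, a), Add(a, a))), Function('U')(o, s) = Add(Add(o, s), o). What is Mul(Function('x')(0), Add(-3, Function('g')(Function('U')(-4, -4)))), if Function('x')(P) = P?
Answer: 0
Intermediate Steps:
Function('U')(o, s) = Add(s, Mul(2, o))
Function('g')(a) = Add(-3, Mul(4, Pow(a, 2), Pow(Add(-4, a), Rational(1, 2)))) (Function('g')(a) = Add(-3, Mul(Pow(Add(a, -4), Rational(1, 2)), Mul(Add(a, a), Add(a, a)))) = Add(-3, Mul(Pow(Add(-4, a), Rational(1, 2)), Mul(Mul(2, a), Mul(2, a)))) = Add(-3, Mul(Pow(Add(-4, a), Rational(1, 2)), Mul(4, Pow(a, 2)))) = Add(-3, Mul(4, Pow(a, 2), Pow(Add(-4, a), Rational(1, 2)))))
Mul(Function('x')(0), Add(-3, Function('g')(Function('U')(-4, -4)))) = Mul(0, Add(-3, Add(-3, Mul(4, Pow(Add(-4, Mul(2, -4)), 2), Pow(Add(-4, Add(-4, Mul(2, -4))), Rational(1, 2)))))) = Mul(0, Add(-3, Add(-3, Mul(4, Pow(Add(-4, -8), 2), Pow(Add(-4, Add(-4, -8)), Rational(1, 2)))))) = Mul(0, Add(-3, Add(-3, Mul(4, Pow(-12, 2), Pow(Add(-4, -12), Rational(1, 2)))))) = Mul(0, Add(-3, Add(-3, Mul(4, 144, Pow(-16, Rational(1, 2)))))) = Mul(0, Add(-3, Add(-3, Mul(4, 144, Mul(4, I))))) = Mul(0, Add(-3, Add(-3, Mul(2304, I)))) = Mul(0, Add(-6, Mul(2304, I))) = 0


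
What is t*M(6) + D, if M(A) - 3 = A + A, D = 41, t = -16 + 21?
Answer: 116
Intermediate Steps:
t = 5
M(A) = 3 + 2*A (M(A) = 3 + (A + A) = 3 + 2*A)
t*M(6) + D = 5*(3 + 2*6) + 41 = 5*(3 + 12) + 41 = 5*15 + 41 = 75 + 41 = 116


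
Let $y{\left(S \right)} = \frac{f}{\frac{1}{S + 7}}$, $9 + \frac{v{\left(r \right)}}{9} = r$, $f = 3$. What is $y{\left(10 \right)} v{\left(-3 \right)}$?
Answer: $-5508$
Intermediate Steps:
$v{\left(r \right)} = -81 + 9 r$
$y{\left(S \right)} = 21 + 3 S$ ($y{\left(S \right)} = \frac{3}{\frac{1}{S + 7}} = \frac{3}{\frac{1}{7 + S}} = 3 \left(7 + S\right) = 21 + 3 S$)
$y{\left(10 \right)} v{\left(-3 \right)} = \left(21 + 3 \cdot 10\right) \left(-81 + 9 \left(-3\right)\right) = \left(21 + 30\right) \left(-81 - 27\right) = 51 \left(-108\right) = -5508$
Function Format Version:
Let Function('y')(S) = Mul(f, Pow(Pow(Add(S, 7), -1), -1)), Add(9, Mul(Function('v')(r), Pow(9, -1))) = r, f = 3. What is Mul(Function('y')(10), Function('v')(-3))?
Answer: -5508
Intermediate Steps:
Function('v')(r) = Add(-81, Mul(9, r))
Function('y')(S) = Add(21, Mul(3, S)) (Function('y')(S) = Mul(3, Pow(Pow(Add(S, 7), -1), -1)) = Mul(3, Pow(Pow(Add(7, S), -1), -1)) = Mul(3, Add(7, S)) = Add(21, Mul(3, S)))
Mul(Function('y')(10), Function('v')(-3)) = Mul(Add(21, Mul(3, 10)), Add(-81, Mul(9, -3))) = Mul(Add(21, 30), Add(-81, -27)) = Mul(51, -108) = -5508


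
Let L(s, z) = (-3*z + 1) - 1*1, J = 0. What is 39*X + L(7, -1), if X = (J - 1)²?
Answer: 42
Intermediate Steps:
X = 1 (X = (0 - 1)² = (-1)² = 1)
L(s, z) = -3*z (L(s, z) = (1 - 3*z) - 1 = -3*z)
39*X + L(7, -1) = 39*1 - 3*(-1) = 39 + 3 = 42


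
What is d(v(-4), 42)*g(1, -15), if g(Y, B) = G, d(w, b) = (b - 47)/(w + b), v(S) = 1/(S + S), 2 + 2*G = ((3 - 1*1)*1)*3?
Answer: -16/67 ≈ -0.23881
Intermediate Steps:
G = 2 (G = -1 + (((3 - 1*1)*1)*3)/2 = -1 + (((3 - 1)*1)*3)/2 = -1 + ((2*1)*3)/2 = -1 + (2*3)/2 = -1 + (½)*6 = -1 + 3 = 2)
v(S) = 1/(2*S)
d(w, b) = (-47 + b)/(b + w)
g(Y, B) = 2
d(v(-4), 42)*g(1, -15) = ((-47 + 42)/(42 + (½)/(-4)))*2 = (-5/(42 + (½)*(-¼)))*2 = (-5/(42 - ⅛))*2 = (-5/(335/8))*2 = ((8/335)*(-5))*2 = -8/67*2 = -16/67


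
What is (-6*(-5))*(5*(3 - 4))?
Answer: -150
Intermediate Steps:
(-6*(-5))*(5*(3 - 4)) = 30*(5*(-1)) = 30*(-5) = -150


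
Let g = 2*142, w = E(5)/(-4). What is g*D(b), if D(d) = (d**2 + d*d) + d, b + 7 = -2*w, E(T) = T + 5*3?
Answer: 5964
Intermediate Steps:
E(T) = 15 + T (E(T) = T + 15 = 15 + T)
w = -5 (w = (15 + 5)/(-4) = 20*(-1/4) = -5)
b = 3 (b = -7 - 2*(-5) = -7 + 10 = 3)
D(d) = d + 2*d**2 (D(d) = (d**2 + d**2) + d = 2*d**2 + d = d + 2*d**2)
g = 284
g*D(b) = 284*(3*(1 + 2*3)) = 284*(3*(1 + 6)) = 284*(3*7) = 284*21 = 5964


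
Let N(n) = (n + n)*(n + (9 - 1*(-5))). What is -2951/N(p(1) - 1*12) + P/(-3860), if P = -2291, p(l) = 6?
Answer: 2902699/92640 ≈ 31.333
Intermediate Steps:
N(n) = 2*n*(14 + n) (N(n) = (2*n)*(n + (9 + 5)) = (2*n)*(n + 14) = (2*n)*(14 + n) = 2*n*(14 + n))
-2951/N(p(1) - 1*12) + P/(-3860) = -2951*1/(2*(6 - 1*12)*(14 + (6 - 1*12))) - 2291/(-3860) = -2951*1/(2*(6 - 12)*(14 + (6 - 12))) - 2291*(-1/3860) = -2951*(-1/(12*(14 - 6))) + 2291/3860 = -2951/(2*(-6)*8) + 2291/3860 = -2951/(-96) + 2291/3860 = -2951*(-1/96) + 2291/3860 = 2951/96 + 2291/3860 = 2902699/92640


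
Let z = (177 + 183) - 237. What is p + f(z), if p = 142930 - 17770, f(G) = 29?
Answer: 125189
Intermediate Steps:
z = 123 (z = 360 - 237 = 123)
p = 125160
p + f(z) = 125160 + 29 = 125189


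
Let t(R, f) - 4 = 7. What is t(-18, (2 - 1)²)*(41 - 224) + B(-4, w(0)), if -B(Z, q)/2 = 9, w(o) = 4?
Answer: -2031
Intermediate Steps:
t(R, f) = 11 (t(R, f) = 4 + 7 = 11)
B(Z, q) = -18 (B(Z, q) = -2*9 = -18)
t(-18, (2 - 1)²)*(41 - 224) + B(-4, w(0)) = 11*(41 - 224) - 18 = 11*(-183) - 18 = -2013 - 18 = -2031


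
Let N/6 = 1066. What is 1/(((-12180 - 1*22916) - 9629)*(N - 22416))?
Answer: 1/716494500 ≈ 1.3957e-9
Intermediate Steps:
N = 6396 (N = 6*1066 = 6396)
1/(((-12180 - 1*22916) - 9629)*(N - 22416)) = 1/(((-12180 - 1*22916) - 9629)*(6396 - 22416)) = 1/(((-12180 - 22916) - 9629)*(-16020)) = 1/((-35096 - 9629)*(-16020)) = 1/(-44725*(-16020)) = 1/716494500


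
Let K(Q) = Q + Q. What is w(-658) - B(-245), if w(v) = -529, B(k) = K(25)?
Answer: -579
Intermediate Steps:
K(Q) = 2*Q
B(k) = 50 (B(k) = 2*25 = 50)
w(-658) - B(-245) = -529 - 1*50 = -529 - 50 = -579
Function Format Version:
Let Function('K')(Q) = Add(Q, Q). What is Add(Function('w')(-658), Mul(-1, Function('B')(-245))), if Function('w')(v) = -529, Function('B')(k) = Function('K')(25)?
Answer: -579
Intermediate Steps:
Function('K')(Q) = Mul(2, Q)
Function('B')(k) = 50 (Function('B')(k) = Mul(2, 25) = 50)
Add(Function('w')(-658), Mul(-1, Function('B')(-245))) = Add(-529, Mul(-1, 50)) = Add(-529, -50) = -579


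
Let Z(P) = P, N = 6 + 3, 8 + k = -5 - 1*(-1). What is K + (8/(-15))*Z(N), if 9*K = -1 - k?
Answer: -161/45 ≈ -3.5778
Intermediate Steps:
k = -12 (k = -8 + (-5 - 1*(-1)) = -8 + (-5 + 1) = -8 - 4 = -12)
N = 9
K = 11/9 (K = (-1 - 1*(-12))/9 = (-1 + 12)/9 = (1/9)*11 = 11/9 ≈ 1.2222)
K + (8/(-15))*Z(N) = 11/9 + (8/(-15))*9 = 11/9 + (8*(-1/15))*9 = 11/9 - 8/15*9 = 11/9 - 24/5 = -161/45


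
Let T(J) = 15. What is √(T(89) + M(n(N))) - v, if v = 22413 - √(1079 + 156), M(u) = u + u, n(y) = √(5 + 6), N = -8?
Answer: -22413 + √1235 + √(15 + 2*√11) ≈ -22373.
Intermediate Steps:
n(y) = √11
M(u) = 2*u
v = 22413 - √1235 ≈ 22378.
√(T(89) + M(n(N))) - v = √(15 + 2*√11) - (22413 - √1235) = √(15 + 2*√11) + (-22413 + √1235) = -22413 + √1235 + √(15 + 2*√11)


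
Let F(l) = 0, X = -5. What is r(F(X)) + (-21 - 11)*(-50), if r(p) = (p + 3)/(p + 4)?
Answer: 6403/4 ≈ 1600.8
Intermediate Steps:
r(p) = (3 + p)/(4 + p)
r(F(X)) + (-21 - 11)*(-50) = (3 + 0)/(4 + 0) + (-21 - 11)*(-50) = 3/4 - 32*(-50) = (1/4)*3 + 1600 = 3/4 + 1600 = 6403/4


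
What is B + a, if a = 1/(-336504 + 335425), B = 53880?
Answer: 58136519/1079 ≈ 53880.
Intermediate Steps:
a = -1/1079 (a = 1/(-1079) = -1/1079 ≈ -0.00092678)
B + a = 53880 - 1/1079 = 58136519/1079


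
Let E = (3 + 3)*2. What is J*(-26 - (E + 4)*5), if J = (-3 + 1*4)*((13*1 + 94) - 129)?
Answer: 2332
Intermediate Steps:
E = 12 (E = 6*2 = 12)
J = -22 (J = (-3 + 4)*((13 + 94) - 129) = 1*(107 - 129) = 1*(-22) = -22)
J*(-26 - (E + 4)*5) = -22*(-26 - (12 + 4)*5) = -22*(-26 - 16*5) = -22*(-26 - 1*80) = -22*(-26 - 80) = -22*(-106) = 2332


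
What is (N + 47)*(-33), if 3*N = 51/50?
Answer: -78111/50 ≈ -1562.2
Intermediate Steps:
N = 17/50 (N = (51/50)/3 = (51*(1/50))/3 = (⅓)*(51/50) = 17/50 ≈ 0.34000)
(N + 47)*(-33) = (17/50 + 47)*(-33) = (2367/50)*(-33) = -78111/50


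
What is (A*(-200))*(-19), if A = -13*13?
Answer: -642200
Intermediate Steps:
A = -169
(A*(-200))*(-19) = -169*(-200)*(-19) = 33800*(-19) = -642200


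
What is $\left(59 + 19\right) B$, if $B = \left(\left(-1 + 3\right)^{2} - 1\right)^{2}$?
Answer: $702$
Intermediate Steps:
$B = 9$ ($B = \left(2^{2} - 1\right)^{2} = \left(4 - 1\right)^{2} = 3^{2} = 9$)
$\left(59 + 19\right) B = \left(59 + 19\right) 9 = 78 \cdot 9 = 702$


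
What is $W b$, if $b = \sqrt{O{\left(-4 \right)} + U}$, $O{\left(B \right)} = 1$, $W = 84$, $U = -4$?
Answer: $84 i \sqrt{3} \approx 145.49 i$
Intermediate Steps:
$b = i \sqrt{3}$ ($b = \sqrt{1 - 4} = \sqrt{-3} = i \sqrt{3} \approx 1.732 i$)
$W b = 84 i \sqrt{3}$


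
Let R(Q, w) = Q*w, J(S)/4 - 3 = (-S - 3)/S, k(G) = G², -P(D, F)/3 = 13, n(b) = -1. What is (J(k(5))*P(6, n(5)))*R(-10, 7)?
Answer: 102648/5 ≈ 20530.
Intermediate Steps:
P(D, F) = -39 (P(D, F) = -3*13 = -39)
J(S) = 12 + 4*(-3 - S)/S (J(S) = 12 + 4*((-S - 3)/S) = 12 + 4*((-3 - S)/S) = 12 + 4*(-3 - S)/S)
(J(k(5))*P(6, n(5)))*R(-10, 7) = ((8 - 12/(5²))*(-39))*(-10*7) = ((8 - 12/25)*(-39))*(-70) = ((188/25)*(-39))*(-70) = -7332/25*(-70) = 102648/5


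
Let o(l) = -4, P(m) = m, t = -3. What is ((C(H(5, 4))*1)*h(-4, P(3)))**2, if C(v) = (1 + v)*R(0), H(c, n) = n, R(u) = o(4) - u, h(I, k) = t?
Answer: 3600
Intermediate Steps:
h(I, k) = -3
R(u) = -4 - u
C(v) = -4 - 4*v (C(v) = (1 + v)*(-4 - 1*0) = (1 + v)*(-4 + 0) = (1 + v)*(-4) = -4 - 4*v)
((C(H(5, 4))*1)*h(-4, P(3)))**2 = (((-4 - 4*4)*1)*(-3))**2 = (((-4 - 16)*1)*(-3))**2 = (-20*1*(-3))**2 = (-20*(-3))**2 = 60**2 = 3600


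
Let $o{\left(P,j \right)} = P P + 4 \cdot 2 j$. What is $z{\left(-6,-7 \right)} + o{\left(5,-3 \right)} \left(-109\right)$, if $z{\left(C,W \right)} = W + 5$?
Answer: $-111$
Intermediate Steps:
$z{\left(C,W \right)} = 5 + W$
$o{\left(P,j \right)} = P^{2} + 8 j$
$z{\left(-6,-7 \right)} + o{\left(5,-3 \right)} \left(-109\right) = \left(5 - 7\right) + \left(5^{2} + 8 \left(-3\right)\right) \left(-109\right) = -2 + \left(25 - 24\right) \left(-109\right) = -2 + 1 \left(-109\right) = -2 - 109 = -111$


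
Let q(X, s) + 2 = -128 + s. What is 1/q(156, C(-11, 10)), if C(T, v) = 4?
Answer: -1/126 ≈ -0.0079365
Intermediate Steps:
q(X, s) = -130 + s (q(X, s) = -2 + (-128 + s) = -130 + s)
1/q(156, C(-11, 10)) = 1/(-130 + 4) = 1/(-126) = -1/126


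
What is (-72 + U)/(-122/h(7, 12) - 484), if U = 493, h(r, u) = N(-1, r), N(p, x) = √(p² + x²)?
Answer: -2547050/2924479 + 128405*√2/5848958 ≈ -0.83989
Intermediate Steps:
h(r, u) = √(1 + r²) (h(r, u) = √((-1)² + r²) = √(1 + r²))
(-72 + U)/(-122/h(7, 12) - 484) = (-72 + 493)/(-122/√(1 + 7²) - 484) = 421/(-122/√(1 + 49) - 484) = 421/(-122*√2/10 - 484) = 421/(-61*√2/5 - 484) = 421/(-484 - 61*√2/5)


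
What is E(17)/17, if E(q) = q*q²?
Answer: 289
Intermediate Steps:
E(q) = q³
E(17)/17 = 17³/17 = (1/17)*4913 = 289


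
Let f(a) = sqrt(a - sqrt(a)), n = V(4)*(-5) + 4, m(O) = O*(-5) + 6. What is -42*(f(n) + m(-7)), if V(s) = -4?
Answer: -1722 - 42*sqrt(24 - 2*sqrt(6)) ≈ -1905.6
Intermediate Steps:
m(O) = 6 - 5*O (m(O) = -5*O + 6 = 6 - 5*O)
n = 24 (n = -4*(-5) + 4 = 20 + 4 = 24)
-42*(f(n) + m(-7)) = -42*(sqrt(24 - sqrt(24)) + (6 - 5*(-7))) = -42*(sqrt(24 - 2*sqrt(6)) + (6 + 35)) = -42*(sqrt(24 - 2*sqrt(6)) + 41) = -42*(41 + sqrt(24 - 2*sqrt(6))) = -1722 - 42*sqrt(24 - 2*sqrt(6))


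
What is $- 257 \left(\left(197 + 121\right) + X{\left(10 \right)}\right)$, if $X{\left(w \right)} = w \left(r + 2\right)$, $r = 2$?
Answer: $-92006$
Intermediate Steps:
$X{\left(w \right)} = 4 w$ ($X{\left(w \right)} = w \left(2 + 2\right) = w 4 = 4 w$)
$- 257 \left(\left(197 + 121\right) + X{\left(10 \right)}\right) = - 257 \left(\left(197 + 121\right) + 4 \cdot 10\right) = - 257 \left(318 + 40\right) = \left(-257\right) 358 = -92006$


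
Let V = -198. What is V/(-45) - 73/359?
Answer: 7533/1795 ≈ 4.1967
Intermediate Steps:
V/(-45) - 73/359 = -198/(-45) - 73/359 = -198*(-1/45) - 73*1/359 = 22/5 - 73/359 = 7533/1795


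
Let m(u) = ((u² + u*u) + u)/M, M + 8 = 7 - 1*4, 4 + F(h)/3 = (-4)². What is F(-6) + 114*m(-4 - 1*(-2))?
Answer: -504/5 ≈ -100.80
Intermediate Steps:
F(h) = 36 (F(h) = -12 + 3*(-4)² = -12 + 3*16 = -12 + 48 = 36)
M = -5 (M = -8 + (7 - 1*4) = -8 + (7 - 4) = -8 + 3 = -5)
m(u) = -2*u²/5 - u/5 (m(u) = ((u² + u*u) + u)/(-5) = ((u² + u²) + u)*(-⅕) = (2*u² + u)*(-⅕) = (u + 2*u²)*(-⅕) = -2*u²/5 - u/5)
F(-6) + 114*m(-4 - 1*(-2)) = 36 + 114*(-(-4 - 1*(-2))*(1 + 2*(-4 - 1*(-2)))/5) = 36 + 114*(-(-4 + 2)*(1 + 2*(-4 + 2))/5) = 36 + 114*(-⅕*(-2)*(1 + 2*(-2))) = 36 + 114*(-⅕*(-2)*(1 - 4)) = 36 + 114*(-⅕*(-2)*(-3)) = 36 + 114*(-6/5) = 36 - 684/5 = -504/5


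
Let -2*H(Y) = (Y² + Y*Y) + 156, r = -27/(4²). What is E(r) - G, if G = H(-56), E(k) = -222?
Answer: 2992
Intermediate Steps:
r = -27/16 ≈ -1.6875
H(Y) = -78 - Y² (H(Y) = -((Y² + Y*Y) + 156)/2 = -((Y² + Y²) + 156)/2 = -(2*Y² + 156)/2 = -(156 + 2*Y²)/2 = -78 - Y²)
G = -3214 (G = -78 - 1*(-56)² = -78 - 1*3136 = -78 - 3136 = -3214)
E(r) - G = -222 - 1*(-3214) = -222 + 3214 = 2992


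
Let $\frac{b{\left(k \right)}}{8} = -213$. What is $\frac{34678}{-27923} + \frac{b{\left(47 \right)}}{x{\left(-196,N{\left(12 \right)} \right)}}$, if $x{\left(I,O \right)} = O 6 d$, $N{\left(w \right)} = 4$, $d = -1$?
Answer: $\frac{278265}{3989} \approx 69.758$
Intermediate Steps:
$b{\left(k \right)} = -1704$ ($b{\left(k \right)} = 8 \left(-213\right) = -1704$)
$x{\left(I,O \right)} = - 6 O$ ($x{\left(I,O \right)} = O 6 \left(-1\right) = 6 O \left(-1\right) = - 6 O$)
$\frac{34678}{-27923} + \frac{b{\left(47 \right)}}{x{\left(-196,N{\left(12 \right)} \right)}} = \frac{34678}{-27923} - \frac{1704}{\left(-6\right) 4} = 34678 \left(- \frac{1}{27923}\right) - \frac{1704}{-24} = - \frac{4954}{3989} - -71 = - \frac{4954}{3989} + 71 = \frac{278265}{3989}$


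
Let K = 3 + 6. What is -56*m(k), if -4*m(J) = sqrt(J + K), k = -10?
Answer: 14*I ≈ 14.0*I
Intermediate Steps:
K = 9
m(J) = -sqrt(9 + J)/4 (m(J) = -sqrt(J + 9)/4 = -sqrt(9 + J)/4)
-56*m(k) = -(-14)*sqrt(9 - 10) = -(-14)*sqrt(-1) = -(-14)*I = 14*I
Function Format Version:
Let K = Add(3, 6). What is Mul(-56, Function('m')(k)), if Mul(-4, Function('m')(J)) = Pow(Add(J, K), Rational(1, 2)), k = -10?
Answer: Mul(14, I) ≈ Mul(14.000, I)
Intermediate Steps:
K = 9
Function('m')(J) = Mul(Rational(-1, 4), Pow(Add(9, J), Rational(1, 2))) (Function('m')(J) = Mul(Rational(-1, 4), Pow(Add(J, 9), Rational(1, 2))) = Mul(Rational(-1, 4), Pow(Add(9, J), Rational(1, 2))))
Mul(-56, Function('m')(k)) = Mul(-56, Mul(Rational(-1, 4), Pow(Add(9, -10), Rational(1, 2)))) = Mul(-56, Mul(Rational(-1, 4), Pow(-1, Rational(1, 2)))) = Mul(-56, Mul(Rational(-1, 4), I)) = Mul(14, I)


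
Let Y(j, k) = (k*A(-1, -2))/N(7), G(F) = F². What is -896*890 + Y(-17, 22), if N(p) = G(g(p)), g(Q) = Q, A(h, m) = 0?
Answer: -797440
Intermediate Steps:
N(p) = p²
Y(j, k) = 0 (Y(j, k) = (k*0)/(7²) = 0/49 = 0*(1/49) = 0)
-896*890 + Y(-17, 22) = -896*890 + 0 = -797440 + 0 = -797440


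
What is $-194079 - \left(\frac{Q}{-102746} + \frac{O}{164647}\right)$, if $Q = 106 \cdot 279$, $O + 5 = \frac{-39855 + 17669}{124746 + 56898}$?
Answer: $- \frac{21299022512184483343}{109744249011726} \approx -1.9408 \cdot 10^{5}$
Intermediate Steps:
$O = - \frac{465203}{90822}$ ($O = -5 + \frac{-39855 + 17669}{124746 + 56898} = -5 - \frac{22186}{181644} = -5 - \frac{11093}{90822} = - \frac{465203}{90822} \approx -5.1221$)
$Q = 29574$
$-194079 - \left(\frac{Q}{-102746} + \frac{O}{164647}\right) = -194079 - \left(\frac{29574}{-102746} - \frac{465203}{90822 \cdot 164647}\right) = -194079 - \left(29574 \left(- \frac{1}{102746}\right) - \frac{465203}{14953569834}\right) = -194079 - \left(- \frac{14787}{51373} - \frac{465203}{14953569834}\right) = -194079 - - \frac{31591762287011}{109744249011726} = -194079 + \frac{31591762287011}{109744249011726} = - \frac{21299022512184483343}{109744249011726}$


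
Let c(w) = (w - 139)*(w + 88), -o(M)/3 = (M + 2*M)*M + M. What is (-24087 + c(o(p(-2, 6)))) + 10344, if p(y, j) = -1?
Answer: -25633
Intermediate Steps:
o(M) = -9*M² - 3*M (o(M) = -3*((M + 2*M)*M + M) = -3*((3*M)*M + M) = -3*(3*M² + M) = -3*(M + 3*M²) = -9*M² - 3*M)
c(w) = (-139 + w)*(88 + w)
(-24087 + c(o(p(-2, 6)))) + 10344 = (-24087 + (-12232 + (-3*(-1)*(1 + 3*(-1)))² - (-153)*(-1)*(1 + 3*(-1)))) + 10344 = (-24087 + (-12232 + (-3*(-1)*(1 - 3))² - (-153)*(-1)*(1 - 3))) + 10344 = (-24087 + (-12232 + (-3*(-1)*(-2))² - (-153)*(-1)*(-2))) + 10344 = (-24087 + (-12232 + (-6)² - 51*(-6))) + 10344 = (-24087 + (-12232 + 36 + 306)) + 10344 = (-24087 - 11890) + 10344 = -35977 + 10344 = -25633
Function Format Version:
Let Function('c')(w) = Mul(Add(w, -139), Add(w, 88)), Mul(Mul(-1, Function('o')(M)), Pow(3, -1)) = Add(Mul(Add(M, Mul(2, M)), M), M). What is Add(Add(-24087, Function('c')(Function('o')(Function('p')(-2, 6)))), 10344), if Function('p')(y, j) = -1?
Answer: -25633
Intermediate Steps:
Function('o')(M) = Add(Mul(-9, Pow(M, 2)), Mul(-3, M)) (Function('o')(M) = Mul(-3, Add(Mul(Add(M, Mul(2, M)), M), M)) = Mul(-3, Add(Mul(Mul(3, M), M), M)) = Mul(-3, Add(Mul(3, Pow(M, 2)), M)) = Mul(-3, Add(M, Mul(3, Pow(M, 2)))) = Add(Mul(-9, Pow(M, 2)), Mul(-3, M)))
Function('c')(w) = Mul(Add(-139, w), Add(88, w))
Add(Add(-24087, Function('c')(Function('o')(Function('p')(-2, 6)))), 10344) = Add(Add(-24087, Add(-12232, Pow(Mul(-3, -1, Add(1, Mul(3, -1))), 2), Mul(-51, Mul(-3, -1, Add(1, Mul(3, -1)))))), 10344) = Add(Add(-24087, Add(-12232, Pow(Mul(-3, -1, Add(1, -3)), 2), Mul(-51, Mul(-3, -1, Add(1, -3))))), 10344) = Add(Add(-24087, Add(-12232, Pow(Mul(-3, -1, -2), 2), Mul(-51, Mul(-3, -1, -2)))), 10344) = Add(Add(-24087, Add(-12232, Pow(-6, 2), Mul(-51, -6))), 10344) = Add(Add(-24087, Add(-12232, 36, 306)), 10344) = Add(Add(-24087, -11890), 10344) = Add(-35977, 10344) = -25633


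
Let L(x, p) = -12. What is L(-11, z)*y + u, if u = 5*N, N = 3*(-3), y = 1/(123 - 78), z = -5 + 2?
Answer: -679/15 ≈ -45.267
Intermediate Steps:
z = -3
y = 1/45 ≈ 0.022222
N = -9
u = -45 (u = 5*(-9) = -45)
L(-11, z)*y + u = -12*1/45 - 45 = -4/15 - 45 = -679/15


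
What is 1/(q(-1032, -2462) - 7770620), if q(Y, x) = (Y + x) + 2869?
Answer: -1/7771245 ≈ -1.2868e-7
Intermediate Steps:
q(Y, x) = 2869 + Y + x
1/(q(-1032, -2462) - 7770620) = 1/((2869 - 1032 - 2462) - 7770620) = 1/(-625 - 7770620) = 1/(-7771245) = -1/7771245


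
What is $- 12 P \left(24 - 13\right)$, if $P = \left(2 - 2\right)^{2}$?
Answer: $0$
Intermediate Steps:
$P = 0$ ($P = 0^{2} = 0$)
$- 12 P \left(24 - 13\right) = \left(-12\right) 0 \left(24 - 13\right) = 0 \left(24 - 13\right) = 0 \cdot 11 = 0$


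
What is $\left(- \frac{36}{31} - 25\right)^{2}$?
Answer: $\frac{657721}{961} \approx 684.41$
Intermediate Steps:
$\left(- \frac{36}{31} - 25\right)^{2} = \left(- \frac{811}{31}\right)^{2} = \frac{657721}{961}$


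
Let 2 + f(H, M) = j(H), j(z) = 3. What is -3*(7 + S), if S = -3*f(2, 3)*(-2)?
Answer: -39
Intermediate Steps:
f(H, M) = 1 (f(H, M) = -2 + 3 = 1)
S = 6 (S = -3*1*(-2) = -3*(-2) = 6)
-3*(7 + S) = -3*(7 + 6) = -3*13 = -39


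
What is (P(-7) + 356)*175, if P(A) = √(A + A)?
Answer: 62300 + 175*I*√14 ≈ 62300.0 + 654.79*I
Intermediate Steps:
P(A) = √2*√A (P(A) = √(2*A) = √2*√A)
(P(-7) + 356)*175 = (√2*√(-7) + 356)*175 = (√2*(I*√7) + 356)*175 = (I*√14 + 356)*175 = (356 + I*√14)*175 = 62300 + 175*I*√14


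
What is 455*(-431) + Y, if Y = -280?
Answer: -196385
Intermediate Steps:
455*(-431) + Y = 455*(-431) - 280 = -196105 - 280 = -196385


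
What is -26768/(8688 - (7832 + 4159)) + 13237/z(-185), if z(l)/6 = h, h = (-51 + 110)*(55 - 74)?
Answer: 45439919/7405326 ≈ 6.1361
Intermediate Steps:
h = -1121 (h = 59*(-19) = -1121)
z(l) = -6726 (z(l) = 6*(-1121) = -6726)
-26768/(8688 - (7832 + 4159)) + 13237/z(-185) = -26768/(8688 - (7832 + 4159)) + 13237/(-6726) = -26768/(8688 - 1*11991) + 13237*(-1/6726) = -26768/(8688 - 11991) - 13237/6726 = -26768/(-3303) - 13237/6726 = -26768*(-1/3303) - 13237/6726 = 26768/3303 - 13237/6726 = 45439919/7405326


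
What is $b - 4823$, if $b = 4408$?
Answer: $-415$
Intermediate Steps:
$b - 4823 = 4408 - 4823 = -415$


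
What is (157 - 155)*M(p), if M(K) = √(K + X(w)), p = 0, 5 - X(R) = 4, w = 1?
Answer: 2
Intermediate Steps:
X(R) = 1 (X(R) = 5 - 1*4 = 5 - 4 = 1)
M(K) = √(1 + K) (M(K) = √(K + 1) = √(1 + K))
(157 - 155)*M(p) = (157 - 155)*√(1 + 0) = 2*√1 = 2*1 = 2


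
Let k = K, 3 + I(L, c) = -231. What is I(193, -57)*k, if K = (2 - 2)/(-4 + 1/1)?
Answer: 0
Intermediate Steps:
I(L, c) = -234 (I(L, c) = -3 - 231 = -234)
K = 0 (K = 0/(-4 + 1) = 0/(-3) = 0*(-⅓) = 0)
k = 0
I(193, -57)*k = -234*0 = 0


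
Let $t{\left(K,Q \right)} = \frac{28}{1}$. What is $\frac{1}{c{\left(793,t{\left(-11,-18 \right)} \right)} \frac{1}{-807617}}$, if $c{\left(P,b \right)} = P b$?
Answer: $- \frac{807617}{22204} \approx -36.373$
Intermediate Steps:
$t{\left(K,Q \right)} = 28$ ($t{\left(K,Q \right)} = 28 \cdot 1 = 28$)
$\frac{1}{c{\left(793,t{\left(-11,-18 \right)} \right)} \frac{1}{-807617}} = \frac{1}{793 \cdot 28 \frac{1}{-807617}} = \frac{1}{22204 \left(- \frac{1}{807617}\right)} = \frac{1}{- \frac{22204}{807617}} = - \frac{807617}{22204}$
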